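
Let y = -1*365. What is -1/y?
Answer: 1/365 ≈ 0.0027397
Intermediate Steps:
y = -365
-1/y = -1/(-365) = -1*(-1/365) = 1/365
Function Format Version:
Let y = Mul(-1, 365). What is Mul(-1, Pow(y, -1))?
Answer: Rational(1, 365) ≈ 0.0027397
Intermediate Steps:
y = -365
Mul(-1, Pow(y, -1)) = Mul(-1, Pow(-365, -1)) = Mul(-1, Rational(-1, 365)) = Rational(1, 365)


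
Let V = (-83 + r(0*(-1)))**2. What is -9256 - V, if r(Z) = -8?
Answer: -17537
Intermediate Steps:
V = 8281 (V = (-83 - 8)**2 = (-91)**2 = 8281)
-9256 - V = -9256 - 1*8281 = -9256 - 8281 = -17537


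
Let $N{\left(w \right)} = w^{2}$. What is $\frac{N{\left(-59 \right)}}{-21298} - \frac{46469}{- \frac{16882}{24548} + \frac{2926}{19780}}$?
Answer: $\frac{30034730822600813}{348885881786} \approx 86088.0$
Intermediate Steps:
$\frac{N{\left(-59 \right)}}{-21298} - \frac{46469}{- \frac{16882}{24548} + \frac{2926}{19780}} = \frac{\left(-59\right)^{2}}{-21298} - \frac{46469}{- \frac{16882}{24548} + \frac{2926}{19780}} = 3481 \left(- \frac{1}{21298}\right) - \frac{46469}{\left(-16882\right) \frac{1}{24548} + 2926 \cdot \frac{1}{19780}} = - \frac{3481}{21298} - \frac{46469}{- \frac{8441}{12274} + \frac{1463}{9890}} = - \frac{3481}{21298} - \frac{46469}{- \frac{16381157}{30347465}} = - \frac{3481}{21298} - - \frac{1410216351085}{16381157} = - \frac{3481}{21298} + \frac{1410216351085}{16381157} = \frac{30034730822600813}{348885881786}$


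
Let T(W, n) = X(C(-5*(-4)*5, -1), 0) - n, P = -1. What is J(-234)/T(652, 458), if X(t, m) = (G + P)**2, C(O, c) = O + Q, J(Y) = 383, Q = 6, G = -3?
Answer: -383/442 ≈ -0.86652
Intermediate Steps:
C(O, c) = 6 + O (C(O, c) = O + 6 = 6 + O)
X(t, m) = 16 (X(t, m) = (-3 - 1)**2 = (-4)**2 = 16)
T(W, n) = 16 - n
J(-234)/T(652, 458) = 383/(16 - 1*458) = 383/(16 - 458) = 383/(-442) = 383*(-1/442) = -383/442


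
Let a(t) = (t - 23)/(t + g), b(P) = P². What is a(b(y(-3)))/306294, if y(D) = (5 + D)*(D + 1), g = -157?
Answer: 7/43187454 ≈ 1.6208e-7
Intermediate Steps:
y(D) = (1 + D)*(5 + D) (y(D) = (5 + D)*(1 + D) = (1 + D)*(5 + D))
a(t) = (-23 + t)/(-157 + t) (a(t) = (t - 23)/(t - 157) = (-23 + t)/(-157 + t))
a(b(y(-3)))/306294 = ((-23 + (5 + (-3)² + 6*(-3))²)/(-157 + (5 + (-3)² + 6*(-3))²))/306294 = ((-23 + (5 + 9 - 18)²)/(-157 + (5 + 9 - 18)²))*(1/306294) = ((-23 + (-4)²)/(-157 + (-4)²))*(1/306294) = ((-23 + 16)/(-157 + 16))*(1/306294) = (-7/(-141))*(1/306294) = -1/141*(-7)*(1/306294) = (7/141)*(1/306294) = 7/43187454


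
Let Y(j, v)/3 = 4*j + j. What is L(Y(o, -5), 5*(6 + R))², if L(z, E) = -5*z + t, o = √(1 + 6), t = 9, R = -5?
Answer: 39456 - 1350*√7 ≈ 35884.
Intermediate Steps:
o = √7 ≈ 2.6458
Y(j, v) = 15*j (Y(j, v) = 3*(4*j + j) = 3*(5*j) = 15*j)
L(z, E) = 9 - 5*z (L(z, E) = -5*z + 9 = 9 - 5*z)
L(Y(o, -5), 5*(6 + R))² = (9 - 75*√7)²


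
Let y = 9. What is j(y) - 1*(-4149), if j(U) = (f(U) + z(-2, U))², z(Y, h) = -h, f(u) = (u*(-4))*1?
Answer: 6174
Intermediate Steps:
f(u) = -4*u (f(u) = -4*u*1 = -4*u)
j(U) = 25*U² (j(U) = (-4*U - U)² = (-5*U)² = 25*U²)
j(y) - 1*(-4149) = 25*9² - 1*(-4149) = 25*81 + 4149 = 2025 + 4149 = 6174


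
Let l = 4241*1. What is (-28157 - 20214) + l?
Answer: -44130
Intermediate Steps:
l = 4241
(-28157 - 20214) + l = (-28157 - 20214) + 4241 = -48371 + 4241 = -44130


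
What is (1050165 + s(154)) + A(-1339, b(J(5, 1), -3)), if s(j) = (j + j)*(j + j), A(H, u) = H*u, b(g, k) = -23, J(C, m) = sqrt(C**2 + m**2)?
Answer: 1175826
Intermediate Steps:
s(j) = 4*j**2 (s(j) = (2*j)*(2*j) = 4*j**2)
(1050165 + s(154)) + A(-1339, b(J(5, 1), -3)) = (1050165 + 4*154**2) - 1339*(-23) = (1050165 + 4*23716) + 30797 = (1050165 + 94864) + 30797 = 1145029 + 30797 = 1175826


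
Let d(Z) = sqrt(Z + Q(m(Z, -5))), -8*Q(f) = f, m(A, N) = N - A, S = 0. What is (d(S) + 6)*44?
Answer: 264 + 11*sqrt(10) ≈ 298.79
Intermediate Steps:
Q(f) = -f/8
d(Z) = sqrt(5/8 + 9*Z/8) (d(Z) = sqrt(Z - (-5 - Z)/8) = sqrt(Z + (5/8 + Z/8)) = sqrt(5/8 + 9*Z/8))
(d(S) + 6)*44 = (sqrt(10 + 18*0)/4 + 6)*44 = (sqrt(10 + 0)/4 + 6)*44 = (sqrt(10)/4 + 6)*44 = (6 + sqrt(10)/4)*44 = 264 + 11*sqrt(10)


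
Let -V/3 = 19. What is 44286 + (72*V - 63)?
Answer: 40119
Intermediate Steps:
V = -57 (V = -3*19 = -57)
44286 + (72*V - 63) = 44286 + (72*(-57) - 63) = 44286 + (-4104 - 63) = 44286 - 4167 = 40119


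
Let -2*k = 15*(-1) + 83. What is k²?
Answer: 1156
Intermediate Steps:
k = -34 (k = -(15*(-1) + 83)/2 = -(-15 + 83)/2 = -½*68 = -34)
k² = (-34)² = 1156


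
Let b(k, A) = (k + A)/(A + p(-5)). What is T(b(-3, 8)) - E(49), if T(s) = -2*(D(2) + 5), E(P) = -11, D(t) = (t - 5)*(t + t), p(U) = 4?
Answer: 25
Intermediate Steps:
D(t) = 2*t*(-5 + t) (D(t) = (-5 + t)*(2*t) = 2*t*(-5 + t))
b(k, A) = (A + k)/(4 + A) (b(k, A) = (k + A)/(A + 4) = (A + k)/(4 + A))
T(s) = 14 (T(s) = -2*(2*2*(-5 + 2) + 5) = -2*(2*2*(-3) + 5) = -2*(-12 + 5) = -2*(-7) = 14)
T(b(-3, 8)) - E(49) = 14 - 1*(-11) = 14 + 11 = 25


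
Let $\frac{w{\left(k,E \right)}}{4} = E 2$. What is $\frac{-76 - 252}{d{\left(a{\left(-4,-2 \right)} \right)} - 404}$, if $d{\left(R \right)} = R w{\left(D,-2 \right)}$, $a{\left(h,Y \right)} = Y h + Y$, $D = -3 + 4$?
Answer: $\frac{82}{125} \approx 0.656$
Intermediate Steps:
$D = 1$
$a{\left(h,Y \right)} = Y + Y h$
$w{\left(k,E \right)} = 8 E$ ($w{\left(k,E \right)} = 4 E 2 = 4 \cdot 2 E = 8 E$)
$d{\left(R \right)} = - 16 R$ ($d{\left(R \right)} = R 8 \left(-2\right) = R \left(-16\right) = - 16 R$)
$\frac{-76 - 252}{d{\left(a{\left(-4,-2 \right)} \right)} - 404} = \frac{-76 - 252}{- 16 \left(- 2 \left(1 - 4\right)\right) - 404} = - \frac{328}{- 16 \left(\left(-2\right) \left(-3\right)\right) - 404} = - \frac{328}{\left(-16\right) 6 - 404} = - \frac{328}{-96 - 404} = - \frac{328}{-500} = \left(-328\right) \left(- \frac{1}{500}\right) = \frac{82}{125}$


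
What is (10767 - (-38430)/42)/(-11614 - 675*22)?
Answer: -5841/13232 ≈ -0.44143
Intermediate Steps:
(10767 - (-38430)/42)/(-11614 - 675*22) = (10767 - (-38430)/42)/(-11614 - 14850) = (10767 - 366*(-5/2))/(-26464) = (10767 + 915)*(-1/26464) = 11682*(-1/26464) = -5841/13232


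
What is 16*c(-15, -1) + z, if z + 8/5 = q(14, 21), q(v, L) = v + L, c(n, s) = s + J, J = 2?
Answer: 247/5 ≈ 49.400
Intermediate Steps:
c(n, s) = 2 + s (c(n, s) = s + 2 = 2 + s)
q(v, L) = L + v
z = 167/5 (z = -8/5 + (21 + 14) = -8/5 + 35 = 167/5 ≈ 33.400)
16*c(-15, -1) + z = 16*(2 - 1) + 167/5 = 16*1 + 167/5 = 16 + 167/5 = 247/5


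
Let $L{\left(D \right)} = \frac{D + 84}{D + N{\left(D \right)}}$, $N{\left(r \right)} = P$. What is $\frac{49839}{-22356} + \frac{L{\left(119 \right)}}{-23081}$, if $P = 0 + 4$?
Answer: $- \frac{15721735025}{7051984092} \approx -2.2294$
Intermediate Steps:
$P = 4$
$N{\left(r \right)} = 4$
$L{\left(D \right)} = \frac{84 + D}{4 + D}$ ($L{\left(D \right)} = \frac{D + 84}{D + 4} = \frac{84 + D}{4 + D}$)
$\frac{49839}{-22356} + \frac{L{\left(119 \right)}}{-23081} = \frac{49839}{-22356} + \frac{\frac{1}{4 + 119} \left(84 + 119\right)}{-23081} = 49839 \left(- \frac{1}{22356}\right) + \frac{1}{123} \cdot 203 \left(- \frac{1}{23081}\right) = - \frac{16613}{7452} + \frac{1}{123} \cdot 203 \left(- \frac{1}{23081}\right) = - \frac{16613}{7452} + \frac{203}{123} \left(- \frac{1}{23081}\right) = - \frac{16613}{7452} - \frac{203}{2838963} = - \frac{15721735025}{7051984092}$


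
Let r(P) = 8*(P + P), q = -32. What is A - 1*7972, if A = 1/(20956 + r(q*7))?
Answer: -138489583/17372 ≈ -7972.0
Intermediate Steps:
r(P) = 16*P (r(P) = 8*(2*P) = 16*P)
A = 1/17372 (A = 1/(20956 + 16*(-32*7)) = 1/(20956 + 16*(-224)) = 1/(20956 - 3584) = 1/17372 ≈ 5.7564e-5)
A - 1*7972 = 1/17372 - 1*7972 = 1/17372 - 7972 = -138489583/17372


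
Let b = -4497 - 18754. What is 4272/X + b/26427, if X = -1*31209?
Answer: -279512201/274920081 ≈ -1.0167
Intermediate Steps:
b = -23251
X = -31209
4272/X + b/26427 = 4272/(-31209) - 23251/26427 = 4272*(-1/31209) - 23251*1/26427 = -1424/10403 - 23251/26427 = -279512201/274920081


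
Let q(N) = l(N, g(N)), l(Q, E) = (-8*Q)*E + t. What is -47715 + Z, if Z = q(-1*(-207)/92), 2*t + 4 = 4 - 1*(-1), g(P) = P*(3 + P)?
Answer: -383417/8 ≈ -47927.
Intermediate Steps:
t = 1/2 (t = -2 + (4 - 1*(-1))/2 = -2 + (4 + 1)/2 = -2 + (1/2)*5 = -2 + 5/2 = 1/2 ≈ 0.50000)
l(Q, E) = 1/2 - 8*E*Q (l(Q, E) = (-8*Q)*E + 1/2 = -8*E*Q + 1/2 = 1/2 - 8*E*Q)
q(N) = 1/2 - 8*N**2*(3 + N) (q(N) = 1/2 - 8*N*(3 + N)*N = 1/2 - 8*N**2*(3 + N))
Z = -1697/8 (Z = 1/2 - 8*(-1*(-207)/92)**2*(3 - 1*(-207)/92) = 1/2 - 8*(207*(1/92))**2*(3 + 207*(1/92)) = 1/2 - 8*(9/4)**2*(3 + 9/4) = 1/2 - 8*81/16*21/4 = 1/2 - 1701/8 = -1697/8 ≈ -212.13)
-47715 + Z = -47715 - 1697/8 = -383417/8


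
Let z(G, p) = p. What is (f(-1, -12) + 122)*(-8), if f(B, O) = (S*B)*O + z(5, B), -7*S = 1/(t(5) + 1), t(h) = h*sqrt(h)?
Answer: -210080/217 + 120*sqrt(5)/217 ≈ -966.87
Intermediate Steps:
t(h) = h**(3/2)
S = -1/(7*(1 + 5*sqrt(5))) (S = -1/(7*(5**(3/2) + 1)) = -1/(7*(5*sqrt(5) + 1)) = -1/(7*(1 + 5*sqrt(5))) ≈ -0.011728)
f(B, O) = B + B*O*(1/868 - 5*sqrt(5)/868) (f(B, O) = ((1/868 - 5*sqrt(5)/868)*B)*O + B = (B*(1/868 - 5*sqrt(5)/868))*O + B = B*O*(1/868 - 5*sqrt(5)/868) + B = B + B*O*(1/868 - 5*sqrt(5)/868))
(f(-1, -12) + 122)*(-8) = ((-1 + (1/868)*(-1)*(-12) - 5/868*(-1)*(-12)*sqrt(5)) + 122)*(-8) = ((-1 + 3/217 - 15*sqrt(5)/217) + 122)*(-8) = ((-214/217 - 15*sqrt(5)/217) + 122)*(-8) = (26260/217 - 15*sqrt(5)/217)*(-8) = -210080/217 + 120*sqrt(5)/217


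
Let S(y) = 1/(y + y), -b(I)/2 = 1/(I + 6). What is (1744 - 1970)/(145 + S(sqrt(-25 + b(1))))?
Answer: -23201160/14885707 - 452*I*sqrt(1239)/14885707 ≈ -1.5586 - 0.0010688*I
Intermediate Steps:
b(I) = -2/(6 + I) (b(I) = -2/(I + 6) = -2/(6 + I))
S(y) = 1/(2*y)
(1744 - 1970)/(145 + S(sqrt(-25 + b(1)))) = (1744 - 1970)/(145 + 1/(2*(sqrt(-25 - 2/(6 + 1))))) = -226/(145 + 1/(2*(sqrt(-25 - 2/7)))) = -226/(145 + 1/(2*(sqrt(-177/7)))) = -226/(145 + 1/(2*((I*sqrt(1239)/7)))) = -226/(145 + (-I*sqrt(1239)/177)/2) = -226/(145 - I*sqrt(1239)/354)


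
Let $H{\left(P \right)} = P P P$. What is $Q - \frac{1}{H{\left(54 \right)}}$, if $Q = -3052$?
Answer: $- \frac{480580129}{157464} \approx -3052.0$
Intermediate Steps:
$H{\left(P \right)} = P^{3}$ ($H{\left(P \right)} = P^{2} P = P^{3}$)
$Q - \frac{1}{H{\left(54 \right)}} = -3052 - \frac{1}{54^{3}} = -3052 - \frac{1}{157464} = - \frac{480580129}{157464}$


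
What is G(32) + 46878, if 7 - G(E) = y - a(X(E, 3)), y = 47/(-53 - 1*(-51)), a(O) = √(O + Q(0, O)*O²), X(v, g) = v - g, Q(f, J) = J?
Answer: 93817/2 + √24418 ≈ 47065.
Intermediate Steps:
a(O) = √(O + O³) (a(O) = √(O + O*O²) = √(O + O³))
y = -47/2 (y = 47/(-53 + 51) = 47/(-2) = 47*(-½) = -47/2 ≈ -23.500)
G(E) = 61/2 + √(-3 + E + (-3 + E)³) (G(E) = 7 - (-47/2 - √((E - 1*3) + (E - 1*3)³)) = 7 - (-47/2 - √((E - 3) + (E - 3)³)) = 7 - (-47/2 - √((-3 + E) + (-3 + E)³)) = 7 - (-47/2 - √(-3 + E + (-3 + E)³)) = 7 + (47/2 + √(-3 + E + (-3 + E)³)) = 61/2 + √(-3 + E + (-3 + E)³))
G(32) + 46878 = (61/2 + √((1 + (-3 + 32)²)*(-3 + 32))) + 46878 = (61/2 + √((1 + 29²)*29)) + 46878 = (61/2 + √((1 + 841)*29)) + 46878 = (61/2 + √(842*29)) + 46878 = (61/2 + √24418) + 46878 = 93817/2 + √24418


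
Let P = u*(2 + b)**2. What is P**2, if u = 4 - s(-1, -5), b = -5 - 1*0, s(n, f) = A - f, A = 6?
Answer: 3969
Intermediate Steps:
s(n, f) = 6 - f
b = -5 (b = -5 + 0 = -5)
u = -7 (u = 4 - (6 - 1*(-5)) = 4 - (6 + 5) = 4 - 1*11 = 4 - 11 = -7)
P = -63 (P = -7*(2 - 5)**2 = -7*(-3)**2 = -7*9 = -63)
P**2 = (-63)**2 = 3969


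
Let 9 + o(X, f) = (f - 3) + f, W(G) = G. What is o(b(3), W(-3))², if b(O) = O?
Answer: 324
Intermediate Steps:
o(X, f) = -12 + 2*f (o(X, f) = -9 + ((f - 3) + f) = -9 + ((-3 + f) + f) = -9 + (-3 + 2*f) = -12 + 2*f)
o(b(3), W(-3))² = (-12 + 2*(-3))² = (-12 - 6)² = (-18)² = 324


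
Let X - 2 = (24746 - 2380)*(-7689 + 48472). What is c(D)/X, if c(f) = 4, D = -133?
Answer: 1/228038145 ≈ 4.3852e-9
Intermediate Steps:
X = 912152580 (X = 2 + (24746 - 2380)*(-7689 + 48472) = 2 + 22366*40783 = 2 + 912152578 = 912152580)
c(D)/X = 4/912152580 = 4*(1/912152580) = 1/228038145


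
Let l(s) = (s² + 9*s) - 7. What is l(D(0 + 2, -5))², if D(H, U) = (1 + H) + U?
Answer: 441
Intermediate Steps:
D(H, U) = 1 + H + U
l(s) = -7 + s² + 9*s
l(D(0 + 2, -5))² = (-7 + (1 + (0 + 2) - 5)² + 9*(1 + (0 + 2) - 5))² = (-7 + (1 + 2 - 5)² + 9*(1 + 2 - 5))² = (-7 + (-2)² + 9*(-2))² = (-7 + 4 - 18)² = (-21)² = 441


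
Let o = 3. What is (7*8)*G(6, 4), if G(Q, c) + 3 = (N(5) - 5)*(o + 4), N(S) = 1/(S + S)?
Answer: -10444/5 ≈ -2088.8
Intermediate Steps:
N(S) = 1/(2*S)
G(Q, c) = -373/10 (G(Q, c) = -3 + ((1/2)/5 - 5)*(3 + 4) = -3 + ((1/2)*(1/5) - 5)*7 = -3 + (1/10 - 5)*7 = -3 - 49/10*7 = -3 - 343/10 = -373/10)
(7*8)*G(6, 4) = (7*8)*(-373/10) = 56*(-373/10) = -10444/5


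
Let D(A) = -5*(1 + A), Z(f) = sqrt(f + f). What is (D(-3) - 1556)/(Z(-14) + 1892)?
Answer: -731258/894923 + 773*I*sqrt(7)/894923 ≈ -0.81712 + 0.0022853*I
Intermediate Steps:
Z(f) = sqrt(2)*sqrt(f) (Z(f) = sqrt(2*f) = sqrt(2)*sqrt(f))
D(A) = -5 - 5*A
(D(-3) - 1556)/(Z(-14) + 1892) = ((-5 - 5*(-3)) - 1556)/(sqrt(2)*sqrt(-14) + 1892) = ((-5 + 15) - 1556)/(sqrt(2)*(I*sqrt(14)) + 1892) = (10 - 1556)/(2*I*sqrt(7) + 1892) = -1546/(1892 + 2*I*sqrt(7))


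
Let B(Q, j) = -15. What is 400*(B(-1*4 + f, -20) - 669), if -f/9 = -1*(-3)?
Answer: -273600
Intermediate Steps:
f = -27 (f = -(-9)*(-3) = -9*3 = -27)
400*(B(-1*4 + f, -20) - 669) = 400*(-15 - 669) = 400*(-684) = -273600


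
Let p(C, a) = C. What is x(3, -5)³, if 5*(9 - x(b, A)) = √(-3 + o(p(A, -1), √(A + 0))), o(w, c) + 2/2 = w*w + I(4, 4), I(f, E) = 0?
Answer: (45 - √21)³/125 ≈ 528.20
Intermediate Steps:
o(w, c) = -1 + w² (o(w, c) = -1 + (w*w + 0) = -1 + (w² + 0) = -1 + w²)
x(b, A) = 9 - √(-4 + A²)/5 (x(b, A) = 9 - √(-3 + (-1 + A²))/5 = 9 - √(-4 + A²)/5)
x(3, -5)³ = (9 - √(-4 + (-5)²)/5)³ = (9 - √(-4 + 25)/5)³ = (9 - √21/5)³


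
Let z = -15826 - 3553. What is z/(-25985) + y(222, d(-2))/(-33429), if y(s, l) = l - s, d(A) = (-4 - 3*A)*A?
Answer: 653693201/868652565 ≈ 0.75254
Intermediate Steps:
d(A) = A*(-4 - 3*A)
z = -19379
z/(-25985) + y(222, d(-2))/(-33429) = -19379/(-25985) + (-1*(-2)*(4 + 3*(-2)) - 1*222)/(-33429) = -19379*(-1/25985) + (-1*(-2)*(4 - 6) - 222)*(-1/33429) = 19379/25985 + (-1*(-2)*(-2) - 222)*(-1/33429) = 19379/25985 + (-4 - 222)*(-1/33429) = 19379/25985 - 226*(-1/33429) = 19379/25985 + 226/33429 = 653693201/868652565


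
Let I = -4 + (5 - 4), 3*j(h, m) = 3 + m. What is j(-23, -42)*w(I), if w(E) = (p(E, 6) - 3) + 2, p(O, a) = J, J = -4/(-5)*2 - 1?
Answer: 26/5 ≈ 5.2000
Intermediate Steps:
J = ⅗ (J = -4*(-⅕)*2 - 1 = (⅘)*2 - 1 = 8/5 - 1 = ⅗ ≈ 0.60000)
p(O, a) = ⅗
j(h, m) = 1 + m/3 (j(h, m) = (3 + m)/3 = 1 + m/3)
I = -3 (I = -4 + 1 = -3)
w(E) = -⅖ (w(E) = (⅗ - 3) + 2 = -12/5 + 2 = -⅖)
j(-23, -42)*w(I) = (1 + (⅓)*(-42))*(-⅖) = (1 - 14)*(-⅖) = -13*(-⅖) = 26/5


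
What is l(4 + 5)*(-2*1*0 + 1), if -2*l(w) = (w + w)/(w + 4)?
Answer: -9/13 ≈ -0.69231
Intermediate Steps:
l(w) = -w/(4 + w) (l(w) = -(w + w)/(2*(w + 4)) = -2*w/(2*(4 + w)) = -w/(4 + w))
l(4 + 5)*(-2*1*0 + 1) = (-(4 + 5)/(4 + (4 + 5)))*(-2*1*0 + 1) = (-1*9/(4 + 9))*(-2*0 + 1) = (-1*9/13)*(0 + 1) = -1*9*1/13*1 = -9/13*1 = -9/13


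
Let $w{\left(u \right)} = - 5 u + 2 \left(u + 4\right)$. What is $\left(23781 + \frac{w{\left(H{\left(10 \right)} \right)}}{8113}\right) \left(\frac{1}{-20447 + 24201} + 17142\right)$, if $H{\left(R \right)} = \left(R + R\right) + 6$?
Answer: $\frac{1773655039108661}{4350886} \approx 4.0765 \cdot 10^{8}$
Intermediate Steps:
$H{\left(R \right)} = 6 + 2 R$ ($H{\left(R \right)} = 2 R + 6 = 6 + 2 R$)
$w{\left(u \right)} = 8 - 3 u$ ($w{\left(u \right)} = - 5 u + 2 \left(4 + u\right) = - 5 u + \left(8 + 2 u\right) = 8 - 3 u$)
$\left(23781 + \frac{w{\left(H{\left(10 \right)} \right)}}{8113}\right) \left(\frac{1}{-20447 + 24201} + 17142\right) = \left(23781 + \frac{8 - 3 \left(6 + 2 \cdot 10\right)}{8113}\right) \left(\frac{1}{-20447 + 24201} + 17142\right) = \left(23781 + \left(8 - 3 \left(6 + 20\right)\right) \frac{1}{8113}\right) \left(\frac{1}{3754} + 17142\right) = \left(23781 + \left(8 - 78\right) \frac{1}{8113}\right) \left(\frac{1}{3754} + 17142\right) = \left(23781 + \left(8 - 78\right) \frac{1}{8113}\right) \frac{64351069}{3754} = \left(23781 - \frac{10}{1159}\right) \frac{64351069}{3754} = \frac{27562169}{1159} \cdot \frac{64351069}{3754} = \frac{1773655039108661}{4350886}$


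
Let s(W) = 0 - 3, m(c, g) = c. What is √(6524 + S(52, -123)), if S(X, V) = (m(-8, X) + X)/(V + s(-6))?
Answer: √2876930/21 ≈ 80.769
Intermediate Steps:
s(W) = -3
S(X, V) = (-8 + X)/(-3 + V) (S(X, V) = (-8 + X)/(V - 3) = (-8 + X)/(-3 + V))
√(6524 + S(52, -123)) = √(6524 + (-8 + 52)/(-3 - 123)) = √(6524 + 44/(-126)) = √(6524 - 1/126*44) = √(6524 - 22/63) = √(410990/63) = √2876930/21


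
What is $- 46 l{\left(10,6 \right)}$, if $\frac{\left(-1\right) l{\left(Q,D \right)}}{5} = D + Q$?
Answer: $3680$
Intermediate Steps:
$l{\left(Q,D \right)} = - 5 D - 5 Q$ ($l{\left(Q,D \right)} = - 5 \left(D + Q\right) = - 5 D - 5 Q$)
$- 46 l{\left(10,6 \right)} = - 46 \left(\left(-5\right) 6 - 50\right) = - 46 \left(-30 - 50\right) = \left(-46\right) \left(-80\right) = 3680$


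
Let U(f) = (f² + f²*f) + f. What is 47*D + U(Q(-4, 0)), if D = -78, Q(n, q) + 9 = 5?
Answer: -3718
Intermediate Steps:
Q(n, q) = -4 (Q(n, q) = -9 + 5 = -4)
U(f) = f + f² + f³ (U(f) = (f² + f³) + f = f + f² + f³)
47*D + U(Q(-4, 0)) = 47*(-78) - 4*(1 - 4 + (-4)²) = -3666 - 4*(1 - 4 + 16) = -3666 - 4*13 = -3666 - 52 = -3718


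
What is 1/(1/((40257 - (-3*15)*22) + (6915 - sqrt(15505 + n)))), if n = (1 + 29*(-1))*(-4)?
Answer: 48162 - sqrt(15617) ≈ 48037.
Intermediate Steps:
n = 112 (n = (1 - 29)*(-4) = -28*(-4) = 112)
1/(1/((40257 - (-3*15)*22) + (6915 - sqrt(15505 + n)))) = 1/(1/((40257 - (-3*15)*22) + (6915 - sqrt(15505 + 112)))) = 1/(1/((40257 - (-45)*22) + (6915 - sqrt(15617)))) = 1/(1/((40257 - 1*(-990)) + (6915 - sqrt(15617)))) = 1/(1/((40257 + 990) + (6915 - sqrt(15617)))) = 1/(1/(41247 + (6915 - sqrt(15617)))) = 1/(1/(48162 - sqrt(15617))) = 48162 - sqrt(15617)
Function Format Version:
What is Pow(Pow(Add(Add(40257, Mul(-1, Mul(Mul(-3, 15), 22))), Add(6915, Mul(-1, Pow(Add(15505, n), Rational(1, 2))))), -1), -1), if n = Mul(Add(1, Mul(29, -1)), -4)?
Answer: Add(48162, Mul(-1, Pow(15617, Rational(1, 2)))) ≈ 48037.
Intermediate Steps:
n = 112 (n = Mul(Add(1, -29), -4) = Mul(-28, -4) = 112)
Pow(Pow(Add(Add(40257, Mul(-1, Mul(Mul(-3, 15), 22))), Add(6915, Mul(-1, Pow(Add(15505, n), Rational(1, 2))))), -1), -1) = Pow(Pow(Add(Add(40257, Mul(-1, Mul(Mul(-3, 15), 22))), Add(6915, Mul(-1, Pow(Add(15505, 112), Rational(1, 2))))), -1), -1) = Pow(Pow(Add(Add(40257, Mul(-1, Mul(-45, 22))), Add(6915, Mul(-1, Pow(15617, Rational(1, 2))))), -1), -1) = Pow(Pow(Add(Add(40257, Mul(-1, -990)), Add(6915, Mul(-1, Pow(15617, Rational(1, 2))))), -1), -1) = Pow(Pow(Add(Add(40257, 990), Add(6915, Mul(-1, Pow(15617, Rational(1, 2))))), -1), -1) = Pow(Pow(Add(41247, Add(6915, Mul(-1, Pow(15617, Rational(1, 2))))), -1), -1) = Pow(Pow(Add(48162, Mul(-1, Pow(15617, Rational(1, 2)))), -1), -1) = Add(48162, Mul(-1, Pow(15617, Rational(1, 2))))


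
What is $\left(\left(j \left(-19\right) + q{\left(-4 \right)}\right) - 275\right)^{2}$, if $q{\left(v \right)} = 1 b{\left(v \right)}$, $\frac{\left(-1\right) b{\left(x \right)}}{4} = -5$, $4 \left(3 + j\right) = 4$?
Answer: $47089$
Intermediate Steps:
$j = -2$ ($j = -3 + \frac{1}{4} \cdot 4 = -3 + 1 = -2$)
$b{\left(x \right)} = 20$ ($b{\left(x \right)} = \left(-4\right) \left(-5\right) = 20$)
$q{\left(v \right)} = 20$ ($q{\left(v \right)} = 1 \cdot 20 = 20$)
$\left(\left(j \left(-19\right) + q{\left(-4 \right)}\right) - 275\right)^{2} = \left(\left(\left(-2\right) \left(-19\right) + 20\right) - 275\right)^{2} = \left(\left(38 + 20\right) - 275\right)^{2} = \left(58 - 275\right)^{2} = \left(-217\right)^{2} = 47089$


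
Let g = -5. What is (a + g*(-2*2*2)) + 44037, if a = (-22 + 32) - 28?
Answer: 44059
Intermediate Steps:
a = -18 (a = 10 - 28 = -18)
(a + g*(-2*2*2)) + 44037 = (-18 - 5*(-2*2)*2) + 44037 = (-18 - (-20)*2) + 44037 = (-18 - 5*(-8)) + 44037 = (-18 + 40) + 44037 = 22 + 44037 = 44059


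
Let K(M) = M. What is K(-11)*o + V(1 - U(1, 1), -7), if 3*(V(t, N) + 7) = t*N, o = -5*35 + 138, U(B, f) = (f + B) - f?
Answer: 400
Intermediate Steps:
U(B, f) = B (U(B, f) = (B + f) - f = B)
o = -37 (o = -175 + 138 = -37)
V(t, N) = -7 + N*t/3 (V(t, N) = -7 + (t*N)/3 = -7 + (N*t)/3 = -7 + N*t/3)
K(-11)*o + V(1 - U(1, 1), -7) = -11*(-37) + (-7 + (⅓)*(-7)*(1 - 1*1)) = 407 + (-7 + (⅓)*(-7)*(1 - 1)) = 407 + (-7 + (⅓)*(-7)*0) = 407 + (-7 + 0) = 407 - 7 = 400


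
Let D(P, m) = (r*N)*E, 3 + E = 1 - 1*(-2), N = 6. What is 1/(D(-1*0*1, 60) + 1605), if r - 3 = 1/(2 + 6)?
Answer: 1/1605 ≈ 0.00062305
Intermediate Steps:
r = 25/8 (r = 3 + 1/(2 + 6) = 3 + 1/8 = 3 + ⅛ = 25/8 ≈ 3.1250)
E = 0 (E = -3 + (1 - 1*(-2)) = -3 + (1 + 2) = -3 + 3 = 0)
D(P, m) = 0 (D(P, m) = ((25/8)*6)*0 = (75/4)*0 = 0)
1/(D(-1*0*1, 60) + 1605) = 1/(0 + 1605) = 1/1605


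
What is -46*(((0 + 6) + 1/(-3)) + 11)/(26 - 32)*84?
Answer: 32200/3 ≈ 10733.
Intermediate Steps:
-46*(((0 + 6) + 1/(-3)) + 11)/(26 - 32)*84 = -46*((6 - ⅓) + 11)/(-6)*84 = -46*(17/3 + 11)*(-1)/6*84 = -2300*(-1)/(3*6)*84 = -46*(-25/9)*84 = (1150/9)*84 = 32200/3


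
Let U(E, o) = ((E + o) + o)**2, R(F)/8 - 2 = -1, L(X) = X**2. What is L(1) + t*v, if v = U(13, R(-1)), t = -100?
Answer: -84099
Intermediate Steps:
R(F) = 8 (R(F) = 16 + 8*(-1) = 16 - 8 = 8)
U(E, o) = (E + 2*o)**2
v = 841 (v = (13 + 2*8)**2 = (13 + 16)**2 = 29**2 = 841)
L(1) + t*v = 1**2 - 100*841 = 1 - 84100 = -84099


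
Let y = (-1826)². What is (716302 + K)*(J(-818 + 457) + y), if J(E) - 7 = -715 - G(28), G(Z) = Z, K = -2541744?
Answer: -6085183924680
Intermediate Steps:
J(E) = -736 (J(E) = 7 + (-715 - 1*28) = 7 + (-715 - 28) = 7 - 743 = -736)
y = 3334276
(716302 + K)*(J(-818 + 457) + y) = (716302 - 2541744)*(-736 + 3334276) = -1825442*3333540 = -6085183924680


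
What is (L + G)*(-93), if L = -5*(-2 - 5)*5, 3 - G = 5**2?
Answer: -14229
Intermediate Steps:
G = -22 (G = 3 - 1*5**2 = 3 - 1*25 = 3 - 25 = -22)
L = 175 (L = -(-35)*5 = -5*(-35) = 175)
(L + G)*(-93) = (175 - 22)*(-93) = 153*(-93) = -14229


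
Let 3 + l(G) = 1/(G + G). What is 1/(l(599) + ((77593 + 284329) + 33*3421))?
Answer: 1198/568824777 ≈ 2.1061e-6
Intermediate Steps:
l(G) = -3 + 1/(2*G) (l(G) = -3 + 1/(G + G) = -3 + 1/(2*G))
1/(l(599) + ((77593 + 284329) + 33*3421)) = 1/((-3 + (½)/599) + ((77593 + 284329) + 33*3421)) = 1/((-3 + (½)*(1/599)) + (361922 + 112893)) = 1/((-3 + 1/1198) + 474815) = 1/(-3593/1198 + 474815) = 1/(568824777/1198) = 1198/568824777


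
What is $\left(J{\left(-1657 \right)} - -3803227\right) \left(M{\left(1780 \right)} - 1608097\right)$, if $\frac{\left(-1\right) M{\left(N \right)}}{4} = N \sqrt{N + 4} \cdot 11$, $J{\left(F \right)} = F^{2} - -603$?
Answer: $-10532197531463 - 1025910390560 \sqrt{446} \approx -3.2198 \cdot 10^{13}$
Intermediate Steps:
$J{\left(F \right)} = 603 + F^{2}$ ($J{\left(F \right)} = F^{2} + 603 = 603 + F^{2}$)
$M{\left(N \right)} = - 44 N \sqrt{4 + N}$ ($M{\left(N \right)} = - 4 N \sqrt{N + 4} \cdot 11 = - 4 N \sqrt{4 + N} 11 = - 4 \cdot 11 N \sqrt{4 + N} = - 44 N \sqrt{4 + N}$)
$\left(J{\left(-1657 \right)} - -3803227\right) \left(M{\left(1780 \right)} - 1608097\right) = \left(\left(603 + \left(-1657\right)^{2}\right) - -3803227\right) \left(\left(-44\right) 1780 \sqrt{4 + 1780} - 1608097\right) = \left(\left(603 + 2745649\right) + 3803227\right) \left(\left(-44\right) 1780 \sqrt{1784} - 1608097\right) = \left(2746252 + 3803227\right) \left(\left(-44\right) 1780 \cdot 2 \sqrt{446} - 1608097\right) = 6549479 \left(- 156640 \sqrt{446} - 1608097\right) = 6549479 \left(-1608097 - 156640 \sqrt{446}\right) = -10532197531463 - 1025910390560 \sqrt{446}$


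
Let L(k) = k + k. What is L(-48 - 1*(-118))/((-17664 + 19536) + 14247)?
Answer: 140/16119 ≈ 0.0086854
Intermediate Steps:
L(k) = 2*k
L(-48 - 1*(-118))/((-17664 + 19536) + 14247) = (2*(-48 - 1*(-118)))/((-17664 + 19536) + 14247) = (2*(-48 + 118))/(1872 + 14247) = (2*70)/16119 = 140*(1/16119) = 140/16119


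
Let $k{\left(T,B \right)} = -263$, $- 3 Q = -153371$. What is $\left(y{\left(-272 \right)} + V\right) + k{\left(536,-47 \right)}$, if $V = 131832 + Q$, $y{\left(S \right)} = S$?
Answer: $\frac{547262}{3} \approx 1.8242 \cdot 10^{5}$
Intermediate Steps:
$Q = \frac{153371}{3}$ ($Q = \left(- \frac{1}{3}\right) \left(-153371\right) = \frac{153371}{3} \approx 51124.0$)
$V = \frac{548867}{3}$ ($V = 131832 + \frac{153371}{3} = \frac{548867}{3} \approx 1.8296 \cdot 10^{5}$)
$\left(y{\left(-272 \right)} + V\right) + k{\left(536,-47 \right)} = \left(-272 + \frac{548867}{3}\right) - 263 = \frac{548051}{3} - 263 = \frac{547262}{3}$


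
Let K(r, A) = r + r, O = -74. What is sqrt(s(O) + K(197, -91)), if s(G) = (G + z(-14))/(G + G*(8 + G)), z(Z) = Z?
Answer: sqrt(2278800030)/2405 ≈ 19.849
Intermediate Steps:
K(r, A) = 2*r
s(G) = (-14 + G)/(G + G*(8 + G)) (s(G) = (G - 14)/(G + G*(8 + G)) = (-14 + G)/(G + G*(8 + G)))
sqrt(s(O) + K(197, -91)) = sqrt((-14 - 74)/((-74)*(9 - 74)) + 2*197) = sqrt(-1/74*(-88)/(-65) + 394) = sqrt(-1/74*(-1/65)*(-88) + 394) = sqrt(-44/2405 + 394) = sqrt(947526/2405) = sqrt(2278800030)/2405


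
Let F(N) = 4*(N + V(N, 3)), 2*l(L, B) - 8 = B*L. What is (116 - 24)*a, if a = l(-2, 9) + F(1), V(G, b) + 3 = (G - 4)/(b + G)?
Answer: -1472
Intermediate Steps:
V(G, b) = -3 + (-4 + G)/(G + b) (V(G, b) = -3 + (G - 4)/(b + G) = -3 + (-4 + G)/(G + b))
l(L, B) = 4 + B*L/2 (l(L, B) = 4 + (B*L)/2 = 4 + B*L/2)
F(N) = 4*N + 4*(-13 - 2*N)/(3 + N) (F(N) = 4*(N + (-4 - 3*3 - 2*N)/(N + 3)) = 4*(N + (-4 - 9 - 2*N)/(3 + N)) = 4*(N + (-13 - 2*N)/(3 + N)) = 4*N + 4*(-13 - 2*N)/(3 + N))
a = -16 (a = (4 + (½)*9*(-2)) + 4*(-13 + 1 + 1²)/(3 + 1) = (4 - 9) + 4*(-13 + 1 + 1)/4 = -5 + 4*(¼)*(-11) = -5 - 11 = -16)
(116 - 24)*a = (116 - 24)*(-16) = 92*(-16) = -1472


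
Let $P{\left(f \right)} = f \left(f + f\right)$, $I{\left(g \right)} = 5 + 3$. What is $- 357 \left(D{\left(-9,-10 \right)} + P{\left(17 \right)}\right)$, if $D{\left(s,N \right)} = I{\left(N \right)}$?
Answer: $-209202$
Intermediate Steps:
$I{\left(g \right)} = 8$
$D{\left(s,N \right)} = 8$
$P{\left(f \right)} = 2 f^{2}$ ($P{\left(f \right)} = f 2 f = 2 f^{2}$)
$- 357 \left(D{\left(-9,-10 \right)} + P{\left(17 \right)}\right) = - 357 \left(8 + 2 \cdot 17^{2}\right) = - 357 \left(8 + 2 \cdot 289\right) = - 357 \left(8 + 578\right) = \left(-357\right) 586 = -209202$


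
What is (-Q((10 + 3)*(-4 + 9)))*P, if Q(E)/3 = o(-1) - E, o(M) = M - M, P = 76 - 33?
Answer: 8385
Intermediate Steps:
P = 43
o(M) = 0
Q(E) = -3*E (Q(E) = 3*(0 - E) = 3*(-E) = -3*E)
(-Q((10 + 3)*(-4 + 9)))*P = -(-3)*(10 + 3)*(-4 + 9)*43 = -(-3)*13*5*43 = -(-3)*65*43 = -1*(-195)*43 = 195*43 = 8385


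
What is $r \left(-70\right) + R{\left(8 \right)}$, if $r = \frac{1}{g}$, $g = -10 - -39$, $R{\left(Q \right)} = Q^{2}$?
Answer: $\frac{1786}{29} \approx 61.586$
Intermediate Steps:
$g = 29$ ($g = -10 + 39 = 29$)
$r = \frac{1}{29} \approx 0.034483$
$r \left(-70\right) + R{\left(8 \right)} = \frac{1}{29} \left(-70\right) + 8^{2} = - \frac{70}{29} + 64 = \frac{1786}{29}$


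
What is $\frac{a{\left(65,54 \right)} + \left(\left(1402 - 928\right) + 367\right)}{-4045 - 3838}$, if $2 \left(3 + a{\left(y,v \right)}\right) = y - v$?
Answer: $- \frac{1687}{15766} \approx -0.107$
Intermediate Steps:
$a{\left(y,v \right)} = -3 + \frac{y}{2} - \frac{v}{2}$ ($a{\left(y,v \right)} = -3 + \frac{y - v}{2} = -3 - \left(\frac{v}{2} - \frac{y}{2}\right) = -3 + \frac{y}{2} - \frac{v}{2}$)
$\frac{a{\left(65,54 \right)} + \left(\left(1402 - 928\right) + 367\right)}{-4045 - 3838} = \frac{\left(-3 + \frac{1}{2} \cdot 65 - 27\right) + \left(\left(1402 - 928\right) + 367\right)}{-4045 - 3838} = \frac{\left(-3 + \frac{65}{2} - 27\right) + \left(474 + 367\right)}{-7883} = \left(\frac{5}{2} + 841\right) \left(- \frac{1}{7883}\right) = \frac{1687}{2} \left(- \frac{1}{7883}\right) = - \frac{1687}{15766}$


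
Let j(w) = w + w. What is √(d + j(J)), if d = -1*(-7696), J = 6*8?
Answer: 4*√487 ≈ 88.272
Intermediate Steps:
J = 48
j(w) = 2*w
d = 7696
√(d + j(J)) = √(7696 + 2*48) = √(7696 + 96) = √7792 = 4*√487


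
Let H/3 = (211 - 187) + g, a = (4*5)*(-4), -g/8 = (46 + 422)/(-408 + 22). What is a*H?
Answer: -1560960/193 ≈ -8087.9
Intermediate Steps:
g = 1872/193 (g = -8*(46 + 422)/(-408 + 22) = -3744/(-386) = -3744*(-1)/386 = -8*(-234/193) = 1872/193 ≈ 9.6995)
a = -80 (a = 20*(-4) = -80)
H = 19512/193 (H = 3*((211 - 187) + 1872/193) = 3*(24 + 1872/193) = 3*(6504/193) = 19512/193 ≈ 101.10)
a*H = -80*19512/193 = -1560960/193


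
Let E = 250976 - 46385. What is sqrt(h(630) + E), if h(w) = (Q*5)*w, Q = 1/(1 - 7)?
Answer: 3*sqrt(22674) ≈ 451.74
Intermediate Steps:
Q = -1/6 (Q = 1/(-6) = -1/6 ≈ -0.16667)
h(w) = -5*w/6 (h(w) = (-1/6*5)*w = -5*w/6)
E = 204591
sqrt(h(630) + E) = sqrt(-5/6*630 + 204591) = sqrt(-525 + 204591) = sqrt(204066) = 3*sqrt(22674)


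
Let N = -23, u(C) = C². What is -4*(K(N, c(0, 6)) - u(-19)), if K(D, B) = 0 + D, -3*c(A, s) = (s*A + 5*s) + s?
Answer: 1536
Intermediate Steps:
c(A, s) = -2*s - A*s/3 (c(A, s) = -((s*A + 5*s) + s)/3 = -((A*s + 5*s) + s)/3 = -((5*s + A*s) + s)/3 = -(6*s + A*s)/3 = -2*s - A*s/3)
K(D, B) = D
-4*(K(N, c(0, 6)) - u(-19)) = -4*(-23 - 1*(-19)²) = -4*(-23 - 1*361) = -4*(-23 - 361) = -4*(-384) = 1536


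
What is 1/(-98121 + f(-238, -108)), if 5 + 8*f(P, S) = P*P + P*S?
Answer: -8/702625 ≈ -1.1386e-5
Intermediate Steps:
f(P, S) = -5/8 + P**2/8 + P*S/8 (f(P, S) = -5/8 + (P*P + P*S)/8 = -5/8 + (P**2 + P*S)/8 = -5/8 + (P**2/8 + P*S/8) = -5/8 + P**2/8 + P*S/8)
1/(-98121 + f(-238, -108)) = 1/(-98121 + (-5/8 + (1/8)*(-238)**2 + (1/8)*(-238)*(-108))) = 1/(-98121 + (-5/8 + (1/8)*56644 + 3213)) = 1/(-98121 + (-5/8 + 14161/2 + 3213)) = 1/(-98121 + 82343/8) = 1/(-702625/8) = -8/702625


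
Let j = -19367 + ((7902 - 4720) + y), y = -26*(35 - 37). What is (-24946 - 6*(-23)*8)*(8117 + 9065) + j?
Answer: -409669377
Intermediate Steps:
y = 52 (y = -26*(-2) = 52)
j = -16133 (j = -19367 + ((7902 - 4720) + 52) = -19367 + (3182 + 52) = -19367 + 3234 = -16133)
(-24946 - 6*(-23)*8)*(8117 + 9065) + j = (-24946 - 6*(-23)*8)*(8117 + 9065) - 16133 = (-24946 + 138*8)*17182 - 16133 = (-24946 + 1104)*17182 - 16133 = -23842*17182 - 16133 = -409653244 - 16133 = -409669377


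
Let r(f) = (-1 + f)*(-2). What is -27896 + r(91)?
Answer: -28076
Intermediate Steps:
r(f) = 2 - 2*f
-27896 + r(91) = -27896 + (2 - 2*91) = -27896 + (2 - 182) = -27896 - 180 = -28076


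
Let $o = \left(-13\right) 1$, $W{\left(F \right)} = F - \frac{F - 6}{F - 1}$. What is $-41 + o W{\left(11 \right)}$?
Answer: $- \frac{355}{2} \approx -177.5$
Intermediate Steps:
$W{\left(F \right)} = F - \frac{-6 + F}{-1 + F}$
$o = -13$
$-41 + o W{\left(11 \right)} = -41 - 13 \frac{6 + 11^{2} - 22}{-1 + 11} = -41 - 13 \frac{6 + 121 - 22}{10} = -41 - 13 \cdot \frac{1}{10} \cdot 105 = -41 - \frac{273}{2} = - \frac{355}{2}$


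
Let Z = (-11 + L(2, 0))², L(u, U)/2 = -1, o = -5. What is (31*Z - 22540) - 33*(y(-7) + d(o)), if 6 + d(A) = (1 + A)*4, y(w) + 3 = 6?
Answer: -16674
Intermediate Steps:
y(w) = 3 (y(w) = -3 + 6 = 3)
L(u, U) = -2 (L(u, U) = 2*(-1) = -2)
d(A) = -2 + 4*A (d(A) = -6 + (1 + A)*4 = -6 + (4 + 4*A) = -2 + 4*A)
Z = 169 (Z = (-11 - 2)² = (-13)² = 169)
(31*Z - 22540) - 33*(y(-7) + d(o)) = (31*169 - 22540) - 33*(3 + (-2 + 4*(-5))) = (5239 - 22540) - 33*(3 + (-2 - 20)) = -17301 - 33*(3 - 22) = -17301 - 33*(-19) = -17301 + 627 = -16674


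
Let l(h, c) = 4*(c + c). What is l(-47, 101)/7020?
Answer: 202/1755 ≈ 0.11510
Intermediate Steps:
l(h, c) = 8*c (l(h, c) = 4*(2*c) = 8*c)
l(-47, 101)/7020 = (8*101)/7020 = 808*(1/7020) = 202/1755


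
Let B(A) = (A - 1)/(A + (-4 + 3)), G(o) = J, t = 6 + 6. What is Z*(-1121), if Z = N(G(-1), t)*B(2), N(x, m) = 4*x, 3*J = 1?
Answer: -4484/3 ≈ -1494.7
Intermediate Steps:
J = ⅓ (J = (⅓)*1 = ⅓ ≈ 0.33333)
t = 12
G(o) = ⅓
B(A) = 1 (B(A) = (-1 + A)/(A - 1) = (-1 + A)/(-1 + A) = 1)
Z = 4/3 (Z = (4*(⅓))*1 = (4/3)*1 = 4/3 ≈ 1.3333)
Z*(-1121) = (4/3)*(-1121) = -4484/3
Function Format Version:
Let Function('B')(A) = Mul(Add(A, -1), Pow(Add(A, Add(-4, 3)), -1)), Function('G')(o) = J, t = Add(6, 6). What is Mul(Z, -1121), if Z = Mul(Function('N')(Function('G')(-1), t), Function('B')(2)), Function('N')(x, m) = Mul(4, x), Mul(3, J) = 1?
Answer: Rational(-4484, 3) ≈ -1494.7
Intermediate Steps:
J = Rational(1, 3) (J = Mul(Rational(1, 3), 1) = Rational(1, 3) ≈ 0.33333)
t = 12
Function('G')(o) = Rational(1, 3)
Function('B')(A) = 1 (Function('B')(A) = Mul(Add(-1, A), Pow(Add(A, -1), -1)) = Mul(Add(-1, A), Pow(Add(-1, A), -1)) = 1)
Z = Rational(4, 3) (Z = Mul(Mul(4, Rational(1, 3)), 1) = Mul(Rational(4, 3), 1) = Rational(4, 3) ≈ 1.3333)
Mul(Z, -1121) = Mul(Rational(4, 3), -1121) = Rational(-4484, 3)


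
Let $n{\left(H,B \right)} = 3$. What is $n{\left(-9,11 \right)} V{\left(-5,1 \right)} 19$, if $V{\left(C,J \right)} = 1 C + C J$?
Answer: $-570$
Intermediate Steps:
$V{\left(C,J \right)} = C + C J$
$n{\left(-9,11 \right)} V{\left(-5,1 \right)} 19 = 3 \left(- 5 \left(1 + 1\right)\right) 19 = 3 \left(\left(-5\right) 2\right) 19 = 3 \left(-10\right) 19 = \left(-30\right) 19 = -570$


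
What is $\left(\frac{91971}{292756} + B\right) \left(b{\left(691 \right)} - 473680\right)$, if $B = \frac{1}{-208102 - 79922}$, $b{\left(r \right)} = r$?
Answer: $- \frac{94918725000121}{638793592} \approx -1.4859 \cdot 10^{5}$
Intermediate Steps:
$B = - \frac{1}{288024}$ ($B = \frac{1}{-288024} = - \frac{1}{288024} \approx -3.4719 \cdot 10^{-6}$)
$\left(\frac{91971}{292756} + B\right) \left(b{\left(691 \right)} - 473680\right) = \left(\frac{91971}{292756} - \frac{1}{288024}\right) \left(691 - 473680\right) = \left(91971 \cdot \frac{1}{292756} - \frac{1}{288024}\right) \left(-472989\right) = \left(\frac{91971}{292756} - \frac{1}{288024}\right) \left(-472989\right) = \frac{6622390637}{21080188536} \left(-472989\right) = - \frac{94918725000121}{638793592}$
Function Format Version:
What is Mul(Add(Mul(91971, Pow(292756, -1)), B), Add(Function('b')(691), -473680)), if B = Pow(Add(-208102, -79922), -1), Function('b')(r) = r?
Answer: Rational(-94918725000121, 638793592) ≈ -1.4859e+5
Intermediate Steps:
B = Rational(-1, 288024) (B = Pow(-288024, -1) = Rational(-1, 288024) ≈ -3.4719e-6)
Mul(Add(Mul(91971, Pow(292756, -1)), B), Add(Function('b')(691), -473680)) = Mul(Add(Mul(91971, Pow(292756, -1)), Rational(-1, 288024)), Add(691, -473680)) = Mul(Add(Mul(91971, Rational(1, 292756)), Rational(-1, 288024)), -472989) = Mul(Add(Rational(91971, 292756), Rational(-1, 288024)), -472989) = Mul(Rational(6622390637, 21080188536), -472989) = Rational(-94918725000121, 638793592)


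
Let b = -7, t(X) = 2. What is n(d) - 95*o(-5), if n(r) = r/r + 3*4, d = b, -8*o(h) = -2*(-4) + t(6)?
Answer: 527/4 ≈ 131.75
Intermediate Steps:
o(h) = -5/4 (o(h) = -(-2*(-4) + 2)/8 = -(8 + 2)/8 = -1/8*10 = -5/4)
d = -7
n(r) = 13 (n(r) = 1 + 12 = 13)
n(d) - 95*o(-5) = 13 - 95*(-5/4) = 13 + 475/4 = 527/4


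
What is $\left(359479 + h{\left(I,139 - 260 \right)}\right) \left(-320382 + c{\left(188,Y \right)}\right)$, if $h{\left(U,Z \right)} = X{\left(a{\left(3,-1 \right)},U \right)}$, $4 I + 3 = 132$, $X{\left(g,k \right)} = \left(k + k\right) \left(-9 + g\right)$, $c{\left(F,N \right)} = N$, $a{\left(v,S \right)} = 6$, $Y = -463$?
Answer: $- \frac{230549912495}{2} \approx -1.1527 \cdot 10^{11}$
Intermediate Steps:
$X{\left(g,k \right)} = 2 k \left(-9 + g\right)$
$I = \frac{129}{4}$ ($I = - \frac{3}{4} + \frac{1}{4} \cdot 132 = - \frac{3}{4} + 33 = \frac{129}{4} \approx 32.25$)
$h{\left(U,Z \right)} = - 6 U$ ($h{\left(U,Z \right)} = 2 U \left(-9 + 6\right) = 2 U \left(-3\right) = - 6 U$)
$\left(359479 + h{\left(I,139 - 260 \right)}\right) \left(-320382 + c{\left(188,Y \right)}\right) = \left(359479 - \frac{387}{2}\right) \left(-320382 - 463\right) = \left(359479 - \frac{387}{2}\right) \left(-320845\right) = \frac{718571}{2} \left(-320845\right) = - \frac{230549912495}{2}$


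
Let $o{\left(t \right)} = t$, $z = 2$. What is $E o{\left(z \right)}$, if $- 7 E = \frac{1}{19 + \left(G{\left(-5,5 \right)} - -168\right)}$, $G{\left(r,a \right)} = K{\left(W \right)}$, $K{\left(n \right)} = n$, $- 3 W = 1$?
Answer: $- \frac{3}{1960} \approx -0.0015306$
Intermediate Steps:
$W = - \frac{1}{3}$ ($W = \left(- \frac{1}{3}\right) 1 = - \frac{1}{3} \approx -0.33333$)
$G{\left(r,a \right)} = - \frac{1}{3}$
$E = - \frac{3}{3920}$ ($E = - \frac{1}{7 \left(19 - - \frac{503}{3}\right)} = - \frac{1}{7 \left(19 + \left(- \frac{1}{3} + 168\right)\right)} = - \frac{1}{7 \left(19 + \frac{503}{3}\right)} = - \frac{1}{7 \cdot \frac{560}{3}} = \left(- \frac{1}{7}\right) \frac{3}{560} = - \frac{3}{3920} \approx -0.00076531$)
$E o{\left(z \right)} = \left(- \frac{3}{3920}\right) 2 = - \frac{3}{1960}$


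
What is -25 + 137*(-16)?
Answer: -2217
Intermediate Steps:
-25 + 137*(-16) = -25 - 2192 = -2217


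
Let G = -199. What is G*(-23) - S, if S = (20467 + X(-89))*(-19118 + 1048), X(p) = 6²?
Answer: 370493787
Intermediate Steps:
X(p) = 36
S = -370489210 (S = (20467 + 36)*(-19118 + 1048) = 20503*(-18070) = -370489210)
G*(-23) - S = -199*(-23) - 1*(-370489210) = 4577 + 370489210 = 370493787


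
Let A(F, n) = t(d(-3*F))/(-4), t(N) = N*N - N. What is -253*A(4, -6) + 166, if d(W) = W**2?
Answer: 1302610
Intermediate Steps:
t(N) = N**2 - N
A(F, n) = -9*F**2*(-1 + 9*F**2)/4 (A(F, n) = ((-3*F)**2*(-1 + (-3*F)**2))/(-4) = ((9*F**2)*(-1 + 9*F**2))*(-1/4) = (9*F**2*(-1 + 9*F**2))*(-1/4) = -9*F**2*(-1 + 9*F**2)/4)
-253*A(4, -6) + 166 = -2277*4**2*(1 - 9*4**2)/4 + 166 = -2277*16*(1 - 9*16)/4 + 166 = -2277*16*(1 - 144)/4 + 166 = -2277*16*(-143)/4 + 166 = -253*(-5148) + 166 = 1302444 + 166 = 1302610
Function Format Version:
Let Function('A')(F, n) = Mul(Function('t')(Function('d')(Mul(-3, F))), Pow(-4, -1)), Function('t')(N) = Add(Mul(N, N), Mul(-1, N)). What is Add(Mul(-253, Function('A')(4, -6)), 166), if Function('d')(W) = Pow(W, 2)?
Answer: 1302610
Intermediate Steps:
Function('t')(N) = Add(Pow(N, 2), Mul(-1, N))
Function('A')(F, n) = Mul(Rational(-9, 4), Pow(F, 2), Add(-1, Mul(9, Pow(F, 2)))) (Function('A')(F, n) = Mul(Mul(Pow(Mul(-3, F), 2), Add(-1, Pow(Mul(-3, F), 2))), Pow(-4, -1)) = Mul(Mul(Mul(9, Pow(F, 2)), Add(-1, Mul(9, Pow(F, 2)))), Rational(-1, 4)) = Mul(Mul(9, Pow(F, 2), Add(-1, Mul(9, Pow(F, 2)))), Rational(-1, 4)) = Mul(Rational(-9, 4), Pow(F, 2), Add(-1, Mul(9, Pow(F, 2)))))
Add(Mul(-253, Function('A')(4, -6)), 166) = Add(Mul(-253, Mul(Rational(9, 4), Pow(4, 2), Add(1, Mul(-9, Pow(4, 2))))), 166) = Add(Mul(-253, Mul(Rational(9, 4), 16, Add(1, Mul(-9, 16)))), 166) = Add(Mul(-253, Mul(Rational(9, 4), 16, Add(1, -144))), 166) = Add(Mul(-253, Mul(Rational(9, 4), 16, -143)), 166) = Add(Mul(-253, -5148), 166) = Add(1302444, 166) = 1302610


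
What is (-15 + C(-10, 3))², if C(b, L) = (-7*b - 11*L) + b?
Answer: 144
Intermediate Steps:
C(b, L) = -11*L - 6*b (C(b, L) = (-11*L - 7*b) + b = -11*L - 6*b)
(-15 + C(-10, 3))² = (-15 + (-11*3 - 6*(-10)))² = (-15 + (-33 + 60))² = (-15 + 27)² = 12² = 144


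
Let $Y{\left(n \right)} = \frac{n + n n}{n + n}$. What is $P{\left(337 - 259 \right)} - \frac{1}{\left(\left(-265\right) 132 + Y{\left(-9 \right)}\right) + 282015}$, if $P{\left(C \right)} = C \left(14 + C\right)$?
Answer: $\frac{1772694455}{247031} \approx 7176.0$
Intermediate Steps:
$Y{\left(n \right)} = \frac{n + n^{2}}{2 n}$
$P{\left(337 - 259 \right)} - \frac{1}{\left(\left(-265\right) 132 + Y{\left(-9 \right)}\right) + 282015} = \left(337 - 259\right) \left(14 + \left(337 - 259\right)\right) - \frac{1}{\left(\left(-265\right) 132 + \left(\frac{1}{2} + \frac{1}{2} \left(-9\right)\right)\right) + 282015} = 78 \left(14 + 78\right) - \frac{1}{\left(-34980 + \left(\frac{1}{2} - \frac{9}{2}\right)\right) + 282015} = 78 \cdot 92 - \frac{1}{\left(-34980 - 4\right) + 282015} = 7176 - \frac{1}{-34984 + 282015} = 7176 - \frac{1}{247031} = \frac{1772694455}{247031}$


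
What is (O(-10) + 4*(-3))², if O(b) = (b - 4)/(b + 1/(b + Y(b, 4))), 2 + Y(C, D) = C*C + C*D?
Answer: 25765776/229441 ≈ 112.30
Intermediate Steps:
Y(C, D) = -2 + C² + C*D (Y(C, D) = -2 + (C*C + C*D) = -2 + (C² + C*D) = -2 + C² + C*D)
O(b) = (-4 + b)/(b + 1/(-2 + b² + 5*b)) (O(b) = (b - 4)/(b + 1/(b + (-2 + b² + b*4))) = (-4 + b)/(b + 1/(b + (-2 + b² + 4*b))) = (-4 + b)/(b + 1/(-2 + b² + 5*b)))
(O(-10) + 4*(-3))² = ((8 + (-10)² + (-10)³ - 22*(-10))/(1 + (-10)³ - 2*(-10) + 5*(-10)²) + 4*(-3))² = ((8 + 100 - 1000 + 220)/(1 - 1000 + 20 + 5*100) - 12)² = (-672/(1 - 1000 + 20 + 500) - 12)² = (-672/(-479) - 12)² = (-1/479*(-672) - 12)² = (672/479 - 12)² = (-5076/479)² = 25765776/229441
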